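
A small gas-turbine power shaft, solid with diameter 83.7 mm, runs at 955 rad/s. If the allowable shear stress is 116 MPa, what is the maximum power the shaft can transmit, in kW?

12800 kW

J = πd⁴/32 = π(0.0837)⁴/32 = 4.818×10^-6 m⁴.
T_max = τ_allow·J/r = 1.16×10^8 × 4.818×10^-6 / 0.0418 = 13360 N·m.
ω = 955 rad/s, so P_max = T_max·ω = 1.275×10^7 W.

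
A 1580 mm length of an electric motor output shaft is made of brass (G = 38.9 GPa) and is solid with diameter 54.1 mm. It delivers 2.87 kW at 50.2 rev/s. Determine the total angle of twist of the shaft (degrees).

ω = 2π·50.2 = 315.4 rad/s, so T = P/ω = 2.87×10³ / 315.4 = 9.099 N·m.
J = πd⁴/32 = π(0.0541)⁴/32 = 8.410×10^-7 m⁴.
θ = T·L/(G·J) = 9.099 × 1.58 / (38.9×10⁹ × 8.410×10^-7) = 4.395×10^-4 rad.

0.0252°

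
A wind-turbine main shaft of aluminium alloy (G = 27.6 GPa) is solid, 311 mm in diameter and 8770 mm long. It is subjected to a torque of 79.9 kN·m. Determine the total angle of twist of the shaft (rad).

0.0276 rad

J = πd⁴/32 = π(0.311)⁴/32 = 9.184×10^-4 m⁴.
θ = T·L/(G·J) = 79900 × 8.77 / (27.6×10⁹ × 9.184×10^-4) = 0.02764 rad.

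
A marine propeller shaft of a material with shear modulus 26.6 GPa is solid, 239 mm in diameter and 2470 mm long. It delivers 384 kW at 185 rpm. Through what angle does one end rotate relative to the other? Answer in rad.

0.00575 rad

ω = 2π·185/60 = 19.37 rad/s, so T = P/ω = 384×10³ / 19.37 = 19820 N·m.
J = πd⁴/32 = π(0.239)⁴/32 = 3.203×10^-4 m⁴.
θ = T·L/(G·J) = 19820 × 2.47 / (26.6×10⁹ × 3.203×10^-4) = 5.746×10^-3 rad.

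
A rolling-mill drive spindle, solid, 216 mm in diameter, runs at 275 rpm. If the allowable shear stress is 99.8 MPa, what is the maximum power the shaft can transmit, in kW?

5690 kW

J = πd⁴/32 = π(0.216)⁴/32 = 2.137×10^-4 m⁴.
T_max = τ_allow·J/r = 9.98×10^7 × 2.137×10^-4 / 0.108 = 197500 N·m.
ω = 2π·275/60 = 28.80 rad/s, so P_max = T_max·ω = 5.687×10^6 W.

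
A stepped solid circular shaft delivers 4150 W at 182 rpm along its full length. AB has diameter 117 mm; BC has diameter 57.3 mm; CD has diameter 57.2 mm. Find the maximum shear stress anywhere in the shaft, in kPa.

5930 kPa

ω = 2π·182/60 = 19.06 rad/s, so T = P/ω = 4150 / 19.06 = 217.7 N·m.
Under the same torque, τ_max = 16T/(πd³) is largest where d is smallest — segment CD (d = 57.2 mm).
τ_max = 16·217.7/(π·(0.0572)³) = 5.926×10^6 Pa.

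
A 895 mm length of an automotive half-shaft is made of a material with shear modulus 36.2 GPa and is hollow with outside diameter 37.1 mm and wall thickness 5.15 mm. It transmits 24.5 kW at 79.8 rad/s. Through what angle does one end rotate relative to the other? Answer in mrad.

ω = 79.8 rad/s, so T = P/ω = 24.5×10³ / 79.80 = 307.0 N·m.
J = π(d_o⁴ − d_i⁴)/32 = π(0.0371⁴ − 0.0268⁴)/32 = 1.353×10^-7 m⁴.
θ = T·L/(G·J) = 307.0 × 0.895 / (36.2×10⁹ × 1.353×10^-7) = 0.05608 rad.

56.1 mrad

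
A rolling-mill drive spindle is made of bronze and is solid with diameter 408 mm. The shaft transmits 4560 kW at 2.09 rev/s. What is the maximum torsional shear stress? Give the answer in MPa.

26.0 MPa

ω = 2π·2.09 = 13.13 rad/s, so T = P/ω = 4560×10³ / 13.13 = 347200 N·m.
J = πd⁴/32 = π(0.408)⁴/32 = 2.720×10^-3 m⁴.
τ_max = T·r/J = 347200 × 0.204 / 2.720×10^-3 = 2.604×10^7 Pa.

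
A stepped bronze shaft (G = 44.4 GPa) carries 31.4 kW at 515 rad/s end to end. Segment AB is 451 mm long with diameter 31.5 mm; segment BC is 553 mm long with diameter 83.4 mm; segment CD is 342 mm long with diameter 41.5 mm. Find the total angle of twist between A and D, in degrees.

ω = 515 rad/s, so T = P/ω = 31.4×10³ / 515.0 = 60.97 N·m.
J_AB = π(0.0315)⁴/32 = 9.67×10^-8 m⁴; J_BC = π(0.0834)⁴/32 = 4.75×10^-6 m⁴; J_CD = π(0.0415)⁴/32 = 2.91×10^-7 m⁴.
θ = (T/G)·Σ L_i/J_i = (60.97/44.4×10⁹)·(0.451/9.67×10^-8 + 0.553/4.75×10^-6 + 0.342/2.91×10^-7) = 8.180×10^-3 rad.

0.469°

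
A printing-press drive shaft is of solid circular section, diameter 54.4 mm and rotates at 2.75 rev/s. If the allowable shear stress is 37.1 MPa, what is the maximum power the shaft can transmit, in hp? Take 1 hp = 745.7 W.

J = πd⁴/32 = π(0.0544)⁴/32 = 8.598×10^-7 m⁴.
T_max = τ_allow·J/r = 3.71×10^7 × 8.598×10^-7 / 0.0272 = 1173 N·m.
ω = 2π·2.75 = 17.28 rad/s, so P_max = T_max·ω = 2.026×10^4 W.

27.2 hp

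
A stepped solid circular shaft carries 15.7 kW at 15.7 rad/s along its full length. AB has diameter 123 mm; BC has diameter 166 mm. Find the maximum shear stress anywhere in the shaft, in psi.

397 psi

ω = 15.7 rad/s, so T = P/ω = 15.7×10³ / 15.70 = 1000 N·m.
Under the same torque, τ_max = 16T/(πd³) is largest where d is smallest — segment AB (d = 123 mm).
τ_max = 16·1000/(π·(0.123)³) = 2.737×10^6 Pa.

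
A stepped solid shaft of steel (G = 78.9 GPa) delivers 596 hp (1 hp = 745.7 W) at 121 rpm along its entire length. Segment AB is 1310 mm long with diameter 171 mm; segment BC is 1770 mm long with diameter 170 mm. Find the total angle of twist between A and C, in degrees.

ω = 2π·121/60 = 12.67 rad/s, so T = P/ω = 596×745.7 / 12.67 = 35070 N·m.
J_AB = π(0.171)⁴/32 = 8.39×10^-5 m⁴; J_BC = π(0.170)⁴/32 = 8.20×10^-5 m⁴.
θ = (T/G)·Σ L_i/J_i = (35070/78.9×10⁹)·(1.31/8.39×10^-5 + 1.77/8.20×10^-5) = 0.01653 rad.

0.947°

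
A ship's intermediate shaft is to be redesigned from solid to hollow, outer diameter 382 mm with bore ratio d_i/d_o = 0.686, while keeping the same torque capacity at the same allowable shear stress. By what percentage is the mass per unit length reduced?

Equal τ_max and T ⇒ the solid shaft needs d_s³ = d_o³(1−k⁴), so d_s = 382·(1−0.686⁴)^(1/3) = 351.4 mm.
Area ratio A_h/A_s = d_o²(1−k²)/d_s² = (1−k²)/(1−k⁴)^(2/3) = 0.6256.
Mass saving = 1 − 0.6256 = 37.4 %.

37.4 %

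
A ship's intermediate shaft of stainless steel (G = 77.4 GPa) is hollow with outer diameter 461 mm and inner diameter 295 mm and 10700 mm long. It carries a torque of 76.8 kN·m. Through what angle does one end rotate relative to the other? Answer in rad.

0.00288 rad

J = π(d_o⁴ − d_i⁴)/32 = π(0.461⁴ − 0.295⁴)/32 = 3.691×10^-3 m⁴.
θ = T·L/(G·J) = 76800 × 10.7 / (77.4×10⁹ × 3.691×10^-3) = 2.877×10^-3 rad.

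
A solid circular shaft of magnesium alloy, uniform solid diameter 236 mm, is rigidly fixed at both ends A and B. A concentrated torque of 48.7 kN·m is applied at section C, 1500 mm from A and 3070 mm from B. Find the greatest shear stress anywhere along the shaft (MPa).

With uniform GJ and both ends fixed, compatibility θ_AC = θ_CB gives T_A·a = T_B·b, together with T_A + T_B = T₀.
T_A = T₀·b/(a+b) = 48700·3070/4570 = 32720 N·m; T_B = 15980 N·m.
τ in each portion: τ_AC = 1.27×10^7 Pa, τ_CB = 6.19×10^6 Pa; maximum is in AC.
τ_max = T_AC·r/J = 32720·0.118/3.05×10^-4 = 1.268×10^7 Pa.

12.7 MPa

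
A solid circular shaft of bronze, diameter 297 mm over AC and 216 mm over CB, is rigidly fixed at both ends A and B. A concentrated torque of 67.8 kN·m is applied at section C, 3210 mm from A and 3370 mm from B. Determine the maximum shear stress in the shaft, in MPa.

Compatibility: T_A·a/J_AC = T_B·b/J_CB with T_A + T_B = T₀.
J_AC = 7.64×10^-4 m⁴, J_CB = 2.14×10^-4 m⁴, so T_A = T₀·(J_AC/a)/((J_AC/a)+(J_CB/b)) = 53530 N·m, T_B = 14270 N·m.
τ in each portion: τ_AC = 1.04×10^7 Pa, τ_CB = 7.21×10^6 Pa; maximum is in AC.
τ_max = T_AC·r/J = 53530·0.148/7.64×10^-4 = 1.041×10^7 Pa.

10.4 MPa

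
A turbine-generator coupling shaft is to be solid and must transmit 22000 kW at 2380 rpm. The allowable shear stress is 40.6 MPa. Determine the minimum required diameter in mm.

223 mm

ω = 2π·2380/60 = 249.2 rad/s, so T = P/ω = 22000×10³ / 249.2 = 88270 N·m.
For a solid shaft τ_max = 16T/(πd³), so d = (16T/(π τ_allow))^(1/3) = (16·88270/(π·4.06×10^7))^(1/3) = 0.2229 m.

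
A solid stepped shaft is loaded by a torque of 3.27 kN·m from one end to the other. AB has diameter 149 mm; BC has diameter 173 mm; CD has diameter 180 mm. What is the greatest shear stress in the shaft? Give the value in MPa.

Under the same torque, τ_max = 16T/(πd³) is largest where d is smallest — segment AB (d = 149 mm).
τ_max = 16·3270/(π·(0.149)³) = 5.035×10^6 Pa.

5.03 MPa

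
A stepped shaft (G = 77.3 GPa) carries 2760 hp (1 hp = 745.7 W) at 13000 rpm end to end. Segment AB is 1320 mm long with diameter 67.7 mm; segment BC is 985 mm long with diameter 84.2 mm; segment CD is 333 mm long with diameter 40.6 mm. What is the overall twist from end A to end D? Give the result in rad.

0.0408 rad

ω = 2π·13000/60 = 1361 rad/s, so T = P/ω = 2760×745.7 / 1361 = 1512 N·m.
J_AB = π(0.0677)⁴/32 = 2.06×10^-6 m⁴; J_BC = π(0.0842)⁴/32 = 4.93×10^-6 m⁴; J_CD = π(0.0406)⁴/32 = 2.67×10^-7 m⁴.
θ = (T/G)·Σ L_i/J_i = (1512/77.3×10⁹)·(1.32/2.06×10^-6 + 0.985/4.93×10^-6 + 0.333/2.67×10^-7) = 0.04084 rad.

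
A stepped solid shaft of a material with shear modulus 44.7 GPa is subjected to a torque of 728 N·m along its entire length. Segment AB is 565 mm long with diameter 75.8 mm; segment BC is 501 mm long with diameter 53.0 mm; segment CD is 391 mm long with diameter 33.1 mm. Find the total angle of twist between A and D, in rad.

J_AB = π(0.0758)⁴/32 = 3.24×10^-6 m⁴; J_BC = π(0.0530)⁴/32 = 7.75×10^-7 m⁴; J_CD = π(0.0331)⁴/32 = 1.18×10^-7 m⁴.
θ = (T/G)·Σ L_i/J_i = (728.0/44.7×10⁹)·(0.565/3.24×10^-6 + 0.501/7.75×10^-7 + 0.391/1.18×10^-7) = 0.06741 rad.

0.0674 rad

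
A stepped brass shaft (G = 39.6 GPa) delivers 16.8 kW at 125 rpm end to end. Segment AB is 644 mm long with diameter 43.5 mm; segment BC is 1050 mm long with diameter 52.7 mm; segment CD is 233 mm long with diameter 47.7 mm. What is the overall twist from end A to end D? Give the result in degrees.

6.83°

ω = 2π·125/60 = 13.09 rad/s, so T = P/ω = 16.8×10³ / 13.09 = 1283 N·m.
J_AB = π(0.0435)⁴/32 = 3.52×10^-7 m⁴; J_BC = π(0.0527)⁴/32 = 7.57×10^-7 m⁴; J_CD = π(0.0477)⁴/32 = 5.08×10^-7 m⁴.
θ = (T/G)·Σ L_i/J_i = (1283/39.6×10⁹)·(0.644/3.52×10^-7 + 1.05/7.57×10^-7 + 0.233/5.08×10^-7) = 0.1192 rad.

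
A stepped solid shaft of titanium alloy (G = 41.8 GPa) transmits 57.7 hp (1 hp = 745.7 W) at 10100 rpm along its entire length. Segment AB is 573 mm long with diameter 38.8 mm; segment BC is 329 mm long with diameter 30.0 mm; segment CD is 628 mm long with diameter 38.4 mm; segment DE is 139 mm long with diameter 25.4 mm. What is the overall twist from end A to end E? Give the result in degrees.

0.728°

ω = 2π·10100/60 = 1058 rad/s, so T = P/ω = 57.7×745.7 / 1058 = 40.68 N·m.
J_AB = π(0.0388)⁴/32 = 2.22×10^-7 m⁴; J_BC = π(0.0300)⁴/32 = 7.95×10^-8 m⁴; J_CD = π(0.0384)⁴/32 = 2.13×10^-7 m⁴; J_DE = π(0.0254)⁴/32 = 4.09×10^-8 m⁴.
θ = (T/G)·Σ L_i/J_i = (40.68/41.8×10⁹)·(0.573/2.22×10^-7 + 0.329/7.95×10^-8 + 0.628/2.13×10^-7 + 0.139/4.09×10^-8) = 0.01271 rad.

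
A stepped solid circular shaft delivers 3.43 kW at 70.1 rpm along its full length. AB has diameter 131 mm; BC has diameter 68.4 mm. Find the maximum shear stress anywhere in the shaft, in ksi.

1.08 ksi

ω = 2π·70.1/60 = 7.341 rad/s, so T = P/ω = 3.43×10³ / 7.341 = 467.2 N·m.
Under the same torque, τ_max = 16T/(πd³) is largest where d is smallest — segment BC (d = 68.4 mm).
τ_max = 16·467.2/(π·(0.0684)³) = 7.436×10^6 Pa.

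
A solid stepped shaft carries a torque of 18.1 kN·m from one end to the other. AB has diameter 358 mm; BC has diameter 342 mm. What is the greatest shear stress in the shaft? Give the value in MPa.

2.30 MPa

Under the same torque, τ_max = 16T/(πd³) is largest where d is smallest — segment BC (d = 342 mm).
τ_max = 16·18100/(π·(0.342)³) = 2.304×10^6 Pa.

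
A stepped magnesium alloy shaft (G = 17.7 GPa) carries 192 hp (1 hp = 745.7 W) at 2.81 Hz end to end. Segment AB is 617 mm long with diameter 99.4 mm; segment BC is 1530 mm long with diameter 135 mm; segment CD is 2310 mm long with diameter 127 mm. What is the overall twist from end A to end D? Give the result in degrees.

ω = 2π·2.81 = 17.66 rad/s, so T = P/ω = 192×745.7 / 17.66 = 8109 N·m.
J_AB = π(0.0994)⁴/32 = 9.58×10^-6 m⁴; J_BC = π(0.135)⁴/32 = 3.26×10^-5 m⁴; J_CD = π(0.127)⁴/32 = 2.55×10^-5 m⁴.
θ = (T/G)·Σ L_i/J_i = (8109/17.7×10⁹)·(0.617/9.58×10^-6 + 1.53/3.26×10^-5 + 2.31/2.55×10^-5) = 0.09243 rad.

5.30°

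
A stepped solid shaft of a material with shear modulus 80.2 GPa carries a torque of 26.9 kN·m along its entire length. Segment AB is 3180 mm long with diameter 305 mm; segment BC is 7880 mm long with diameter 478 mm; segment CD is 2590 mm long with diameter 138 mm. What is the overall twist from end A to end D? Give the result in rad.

J_AB = π(0.305)⁴/32 = 8.50×10^-4 m⁴; J_BC = π(0.478)⁴/32 = 5.13×10^-3 m⁴; J_CD = π(0.138)⁴/32 = 3.56×10^-5 m⁴.
θ = (T/G)·Σ L_i/J_i = (26900/80.2×10⁹)·(3.18/8.50×10^-4 + 7.88/5.13×10^-3 + 2.59/3.56×10^-5) = 0.02617 rad.

0.0262 rad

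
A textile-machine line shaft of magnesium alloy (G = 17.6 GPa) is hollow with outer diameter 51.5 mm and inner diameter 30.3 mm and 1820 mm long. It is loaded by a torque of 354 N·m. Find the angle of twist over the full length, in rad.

0.0602 rad

J = π(d_o⁴ − d_i⁴)/32 = π(0.0515⁴ − 0.0303⁴)/32 = 6.079×10^-7 m⁴.
θ = T·L/(G·J) = 354.0 × 1.82 / (17.6×10⁹ × 6.079×10^-7) = 0.06022 rad.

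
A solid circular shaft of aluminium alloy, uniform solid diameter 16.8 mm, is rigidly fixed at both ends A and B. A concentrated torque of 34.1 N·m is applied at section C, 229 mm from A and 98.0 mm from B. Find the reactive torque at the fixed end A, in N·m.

10.2 N·m

With uniform GJ and both ends fixed, compatibility θ_AC = θ_CB gives T_A·a = T_B·b, together with T_A + T_B = T₀.
T_A = T₀·b/(a+b) = 34.10·98.0/327.0 = 10.22 N·m; T_B = 23.88 N·m.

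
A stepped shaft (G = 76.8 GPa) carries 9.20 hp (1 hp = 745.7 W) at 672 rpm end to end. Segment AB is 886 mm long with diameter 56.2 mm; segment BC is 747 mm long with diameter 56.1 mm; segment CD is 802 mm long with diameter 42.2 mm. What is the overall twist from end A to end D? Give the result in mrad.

5.39 mrad

ω = 2π·672/60 = 70.37 rad/s, so T = P/ω = 9.20×745.7 / 70.37 = 97.49 N·m.
J_AB = π(0.0562)⁴/32 = 9.79×10^-7 m⁴; J_BC = π(0.0561)⁴/32 = 9.72×10^-7 m⁴; J_CD = π(0.0422)⁴/32 = 3.11×10^-7 m⁴.
θ = (T/G)·Σ L_i/J_i = (97.49/76.8×10⁹)·(0.886/9.79×10^-7 + 0.747/9.72×10^-7 + 0.802/3.11×10^-7) = 5.393×10^-3 rad.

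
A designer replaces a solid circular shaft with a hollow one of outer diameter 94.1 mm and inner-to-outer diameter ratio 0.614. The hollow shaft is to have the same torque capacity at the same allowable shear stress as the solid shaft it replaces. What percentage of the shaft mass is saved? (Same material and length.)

31.0 %

Equal τ_max and T ⇒ the solid shaft needs d_s³ = d_o³(1−k⁴), so d_s = 94.1·(1−0.614⁴)^(1/3) = 89.41 mm.
Area ratio A_h/A_s = d_o²(1−k²)/d_s² = (1−k²)/(1−k⁴)^(2/3) = 0.6900.
Mass saving = 1 − 0.6900 = 31.0 %.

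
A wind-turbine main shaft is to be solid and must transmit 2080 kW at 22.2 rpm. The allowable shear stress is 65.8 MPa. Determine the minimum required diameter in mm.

ω = 2π·22.2/60 = 2.325 rad/s, so T = P/ω = 2080×10³ / 2.325 = 894700 N·m.
For a solid shaft τ_max = 16T/(πd³), so d = (16T/(π τ_allow))^(1/3) = (16·894700/(π·6.58×10^7))^(1/3) = 0.4107 m.

411 mm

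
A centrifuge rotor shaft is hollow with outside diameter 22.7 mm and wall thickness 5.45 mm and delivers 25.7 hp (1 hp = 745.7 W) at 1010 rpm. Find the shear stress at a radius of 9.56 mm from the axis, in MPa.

ω = 2π·1010/60 = 105.8 rad/s, so T = P/ω = 25.7×745.7 / 105.8 = 181.2 N·m.
J = π(d_o⁴ − d_i⁴)/32 = π(0.0227⁴ − 0.0118⁴)/32 = 2.416×10^-8 m⁴.
Shear stress varies linearly with radius: τ = T·r/J = 181.2 × 0.00956 / 2.416×10^-8 = 7.169×10^7 Pa.

71.7 MPa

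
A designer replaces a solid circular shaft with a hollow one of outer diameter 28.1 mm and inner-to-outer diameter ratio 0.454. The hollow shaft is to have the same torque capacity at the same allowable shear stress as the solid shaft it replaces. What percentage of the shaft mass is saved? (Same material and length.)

18.3 %

Equal τ_max and T ⇒ the solid shaft needs d_s³ = d_o³(1−k⁴), so d_s = 28.1·(1−0.454⁴)^(1/3) = 27.70 mm.
Area ratio A_h/A_s = d_o²(1−k²)/d_s² = (1−k²)/(1−k⁴)^(2/3) = 0.8172.
Mass saving = 1 − 0.8172 = 18.3 %.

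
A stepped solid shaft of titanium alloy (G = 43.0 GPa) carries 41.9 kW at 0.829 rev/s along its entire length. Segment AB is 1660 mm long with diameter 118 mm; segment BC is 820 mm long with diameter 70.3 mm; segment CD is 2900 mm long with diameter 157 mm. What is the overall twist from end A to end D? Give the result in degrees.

5.12°

ω = 2π·0.829 = 5.209 rad/s, so T = P/ω = 41.9×10³ / 5.209 = 8044 N·m.
J_AB = π(0.118)⁴/32 = 1.90×10^-5 m⁴; J_BC = π(0.0703)⁴/32 = 2.40×10^-6 m⁴; J_CD = π(0.157)⁴/32 = 5.96×10^-5 m⁴.
θ = (T/G)·Σ L_i/J_i = (8044/43.0×10⁹)·(1.66/1.90×10^-5 + 0.820/2.40×10^-6 + 2.90/5.96×10^-5) = 0.08938 rad.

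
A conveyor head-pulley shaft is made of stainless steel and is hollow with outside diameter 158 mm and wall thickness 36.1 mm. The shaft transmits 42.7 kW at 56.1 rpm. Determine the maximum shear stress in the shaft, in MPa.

10.3 MPa

ω = 2π·56.1/60 = 5.875 rad/s, so T = P/ω = 42.7×10³ / 5.875 = 7268 N·m.
J = π(d_o⁴ − d_i⁴)/32 = π(0.158⁴ − 0.0858⁴)/32 = 5.586×10^-5 m⁴.
τ_max = T·r/J = 7268 × 0.0790 / 5.586×10^-5 = 1.028×10^7 Pa.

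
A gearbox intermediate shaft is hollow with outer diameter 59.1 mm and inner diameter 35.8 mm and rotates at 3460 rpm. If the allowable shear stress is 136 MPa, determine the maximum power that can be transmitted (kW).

J = π(d_o⁴ − d_i⁴)/32 = π(0.0591⁴ − 0.0358⁴)/32 = 1.036×10^-6 m⁴.
T_max = τ_allow·J/r = 1.36×10^8 × 1.036×10^-6 / 0.0295 = 4770 N·m.
ω = 2π·3460/60 = 362.3 rad/s, so P_max = T_max·ω = 1.728×10^6 W.

1730 kW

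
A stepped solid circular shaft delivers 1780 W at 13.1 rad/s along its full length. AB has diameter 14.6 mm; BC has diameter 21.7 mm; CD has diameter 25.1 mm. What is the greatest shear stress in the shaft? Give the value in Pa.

2.22e8 Pa

ω = 13.1 rad/s, so T = P/ω = 1780 / 13.10 = 135.9 N·m.
Under the same torque, τ_max = 16T/(πd³) is largest where d is smallest — segment AB (d = 14.6 mm).
τ_max = 16·135.9/(π·(0.0146)³) = 2.224×10^8 Pa.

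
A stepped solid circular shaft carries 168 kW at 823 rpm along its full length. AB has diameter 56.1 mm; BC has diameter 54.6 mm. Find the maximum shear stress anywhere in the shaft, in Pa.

ω = 2π·823/60 = 86.18 rad/s, so T = P/ω = 168×10³ / 86.18 = 1949 N·m.
Under the same torque, τ_max = 16T/(πd³) is largest where d is smallest — segment BC (d = 54.6 mm).
τ_max = 16·1949/(π·(0.0546)³) = 6.099×10^7 Pa.

6.10e7 Pa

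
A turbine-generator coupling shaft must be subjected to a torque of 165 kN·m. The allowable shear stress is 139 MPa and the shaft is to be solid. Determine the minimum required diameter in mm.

For a solid shaft τ_max = 16T/(πd³), so d = (16T/(π τ_allow))^(1/3) = (16·165000/(π·1.39×10^8))^(1/3) = 0.1822 m.

182 mm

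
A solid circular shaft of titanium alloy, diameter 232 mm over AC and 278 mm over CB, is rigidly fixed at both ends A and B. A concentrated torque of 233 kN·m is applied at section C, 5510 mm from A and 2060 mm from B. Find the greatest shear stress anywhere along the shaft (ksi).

6.78 ksi

Compatibility: T_A·a/J_AC = T_B·b/J_CB with T_A + T_B = T₀.
J_AC = 2.84×10^-4 m⁴, J_CB = 5.86×10^-4 m⁴, so T_A = T₀·(J_AC/a)/((J_AC/a)+(J_CB/b)) = 35770 N·m, T_B = 197200 N·m.
τ in each portion: τ_AC = 1.46×10^7 Pa, τ_CB = 4.68×10^7 Pa; maximum is in CB.
τ_max = T_CB·r/J = 197200·0.139/5.86×10^-4 = 4.675×10^7 Pa.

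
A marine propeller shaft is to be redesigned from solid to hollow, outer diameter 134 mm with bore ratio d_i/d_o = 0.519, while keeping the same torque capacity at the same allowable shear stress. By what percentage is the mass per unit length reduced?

Equal τ_max and T ⇒ the solid shaft needs d_s³ = d_o³(1−k⁴), so d_s = 134·(1−0.519⁴)^(1/3) = 130.7 mm.
Area ratio A_h/A_s = d_o²(1−k²)/d_s² = (1−k²)/(1−k⁴)^(2/3) = 0.7683.
Mass saving = 1 − 0.7683 = 23.2 %.

23.2 %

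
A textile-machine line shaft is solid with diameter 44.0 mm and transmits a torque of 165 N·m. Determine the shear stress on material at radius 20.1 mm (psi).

1310 psi

J = πd⁴/32 = π(0.0440)⁴/32 = 3.680×10^-7 m⁴.
Shear stress varies linearly with radius: τ = T·r/J = 165.0 × 0.0201 / 3.680×10^-7 = 9.013×10^6 Pa.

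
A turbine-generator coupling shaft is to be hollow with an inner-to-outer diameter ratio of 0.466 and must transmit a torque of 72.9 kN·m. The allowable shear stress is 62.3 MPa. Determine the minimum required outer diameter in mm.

For a hollow shaft with d_i/d_o = 0.466: τ_max = 16T/(π d_o³ (1−k⁴)), so d_o = [16T/(π τ_allow (1−k⁴))]^(1/3) = [16·72900/(π·6.23×10^7·0.9528)]^(1/3) = 0.1842 m.

184 mm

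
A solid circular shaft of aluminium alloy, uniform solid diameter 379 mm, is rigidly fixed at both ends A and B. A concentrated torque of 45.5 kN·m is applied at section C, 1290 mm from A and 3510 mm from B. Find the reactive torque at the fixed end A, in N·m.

With uniform GJ and both ends fixed, compatibility θ_AC = θ_CB gives T_A·a = T_B·b, together with T_A + T_B = T₀.
T_A = T₀·b/(a+b) = 45500·3510/4800 = 33270 N·m; T_B = 12230 N·m.

33300 N·m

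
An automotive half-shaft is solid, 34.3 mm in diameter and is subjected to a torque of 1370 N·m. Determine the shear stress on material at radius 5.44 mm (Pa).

J = πd⁴/32 = π(0.0343)⁴/32 = 1.359×10^-7 m⁴.
Shear stress varies linearly with radius: τ = T·r/J = 1370 × 0.00544 / 1.359×10^-7 = 5.485×10^7 Pa.

5.48e7 Pa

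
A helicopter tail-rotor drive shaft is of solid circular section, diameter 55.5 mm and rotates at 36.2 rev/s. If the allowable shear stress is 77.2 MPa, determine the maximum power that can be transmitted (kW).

J = πd⁴/32 = π(0.0555)⁴/32 = 9.315×10^-7 m⁴.
T_max = τ_allow·J/r = 7.72×10^7 × 9.315×10^-7 / 0.0278 = 2591 N·m.
ω = 2π·36.2 = 227.5 rad/s, so P_max = T_max·ω = 5.894×10^5 W.

589 kW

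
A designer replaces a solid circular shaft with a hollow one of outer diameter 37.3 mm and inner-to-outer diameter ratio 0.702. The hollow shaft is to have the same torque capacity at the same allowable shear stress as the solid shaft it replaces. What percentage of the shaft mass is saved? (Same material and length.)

38.9 %

Equal τ_max and T ⇒ the solid shaft needs d_s³ = d_o³(1−k⁴), so d_s = 37.3·(1−0.702⁴)^(1/3) = 34.00 mm.
Area ratio A_h/A_s = d_o²(1−k²)/d_s² = (1−k²)/(1−k⁴)^(2/3) = 0.6106.
Mass saving = 1 − 0.6106 = 38.9 %.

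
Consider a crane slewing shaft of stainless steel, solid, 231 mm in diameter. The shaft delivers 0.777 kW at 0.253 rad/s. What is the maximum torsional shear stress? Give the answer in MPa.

1.27 MPa

ω = 0.253 rad/s, so T = P/ω = 0.777×10³ / 0.2530 = 3071 N·m.
J = πd⁴/32 = π(0.231)⁴/32 = 2.795×10^-4 m⁴.
τ_max = T·r/J = 3071 × 0.116 / 2.795×10^-4 = 1.269×10^6 Pa.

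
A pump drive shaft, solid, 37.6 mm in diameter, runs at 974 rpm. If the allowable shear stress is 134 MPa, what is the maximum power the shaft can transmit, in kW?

143 kW

J = πd⁴/32 = π(0.0376)⁴/32 = 1.962×10^-7 m⁴.
T_max = τ_allow·J/r = 1.34×10^8 × 1.962×10^-7 / 0.0188 = 1399 N·m.
ω = 2π·974/60 = 102.0 rad/s, so P_max = T_max·ω = 1.427×10^5 W.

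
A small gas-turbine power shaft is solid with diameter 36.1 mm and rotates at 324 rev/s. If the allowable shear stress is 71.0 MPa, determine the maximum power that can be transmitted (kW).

1340 kW

J = πd⁴/32 = π(0.0361)⁴/32 = 1.667×10^-7 m⁴.
T_max = τ_allow·J/r = 7.10×10^7 × 1.667×10^-7 / 0.0181 = 655.9 N·m.
ω = 2π·324 = 2036 rad/s, so P_max = T_max·ω = 1.335×10^6 W.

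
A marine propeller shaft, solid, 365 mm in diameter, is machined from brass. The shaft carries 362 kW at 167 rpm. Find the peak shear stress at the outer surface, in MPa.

2.17 MPa

ω = 2π·167/60 = 17.49 rad/s, so T = P/ω = 362×10³ / 17.49 = 20700 N·m.
J = πd⁴/32 = π(0.365)⁴/32 = 1.742×10^-3 m⁴.
τ_max = T·r/J = 20700 × 0.182 / 1.742×10^-3 = 2.168×10^6 Pa.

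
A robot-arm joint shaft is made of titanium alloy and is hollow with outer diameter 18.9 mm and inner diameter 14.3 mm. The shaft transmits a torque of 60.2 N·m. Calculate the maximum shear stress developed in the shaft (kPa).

J = π(d_o⁴ − d_i⁴)/32 = π(0.0189⁴ − 0.0143⁴)/32 = 8.422×10^-9 m⁴.
τ_max = T·r/J = 60.20 × 0.00945 / 8.422×10^-9 = 6.755×10^7 Pa.

67600 kPa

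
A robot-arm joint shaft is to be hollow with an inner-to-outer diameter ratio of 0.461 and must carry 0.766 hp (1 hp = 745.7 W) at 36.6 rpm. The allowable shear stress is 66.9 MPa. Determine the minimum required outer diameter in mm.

ω = 2π·36.6/60 = 3.833 rad/s, so T = P/ω = 0.766×745.7 / 3.833 = 149.0 N·m.
For a hollow shaft with d_i/d_o = 0.461: τ_max = 16T/(π d_o³ (1−k⁴)), so d_o = [16T/(π τ_allow (1−k⁴))]^(1/3) = [16·149.0/(π·6.69×10^7·0.9548)]^(1/3) = 0.02282 m.

22.8 mm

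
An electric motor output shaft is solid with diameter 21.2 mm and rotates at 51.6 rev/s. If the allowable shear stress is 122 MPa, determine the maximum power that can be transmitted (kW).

74.0 kW

J = πd⁴/32 = π(0.0212)⁴/32 = 1.983×10^-8 m⁴.
T_max = τ_allow·J/r = 1.22×10^8 × 1.983×10^-8 / 0.0106 = 228.2 N·m.
ω = 2π·51.6 = 324.2 rad/s, so P_max = T_max·ω = 7.400×10^4 W.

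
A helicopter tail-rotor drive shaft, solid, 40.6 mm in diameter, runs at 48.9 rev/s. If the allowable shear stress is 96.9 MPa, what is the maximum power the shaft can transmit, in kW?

J = πd⁴/32 = π(0.0406)⁴/32 = 2.667×10^-7 m⁴.
T_max = τ_allow·J/r = 9.69×10^7 × 2.667×10^-7 / 0.0203 = 1273 N·m.
ω = 2π·48.9 = 307.2 rad/s, so P_max = T_max·ω = 3.912×10^5 W.

391 kW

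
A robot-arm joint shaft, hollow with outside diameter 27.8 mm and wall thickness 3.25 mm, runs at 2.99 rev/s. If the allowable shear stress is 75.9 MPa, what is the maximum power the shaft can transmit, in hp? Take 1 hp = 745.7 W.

5.29 hp

J = π(d_o⁴ − d_i⁴)/32 = π(0.0278⁴ − 0.0213⁴)/32 = 3.843×10^-8 m⁴.
T_max = τ_allow·J/r = 7.59×10^7 × 3.843×10^-8 / 0.0139 = 209.8 N·m.
ω = 2π·2.99 = 18.79 rad/s, so P_max = T_max·ω = 3942 W.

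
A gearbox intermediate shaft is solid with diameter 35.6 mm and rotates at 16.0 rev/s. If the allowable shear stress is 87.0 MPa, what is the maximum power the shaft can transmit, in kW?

J = πd⁴/32 = π(0.0356)⁴/32 = 1.577×10^-7 m⁴.
T_max = τ_allow·J/r = 8.70×10^7 × 1.577×10^-7 / 0.0178 = 770.7 N·m.
ω = 2π·16.0 = 100.5 rad/s, so P_max = T_max·ω = 7.748×10^4 W.

77.5 kW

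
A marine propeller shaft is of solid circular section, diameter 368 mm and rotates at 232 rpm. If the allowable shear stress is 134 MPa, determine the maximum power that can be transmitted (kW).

J = πd⁴/32 = π(0.368)⁴/32 = 1.800×10^-3 m⁴.
T_max = τ_allow·J/r = 1.34×10^8 × 1.800×10^-3 / 0.184 = 1.311e6 N·m.
ω = 2π·232/60 = 24.29 rad/s, so P_max = T_max·ω = 3.186×10^7 W.

31900 kW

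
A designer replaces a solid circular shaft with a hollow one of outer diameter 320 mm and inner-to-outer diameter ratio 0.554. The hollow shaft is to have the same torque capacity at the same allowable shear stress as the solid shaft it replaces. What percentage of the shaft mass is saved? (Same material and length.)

26.0 %

Equal τ_max and T ⇒ the solid shaft needs d_s³ = d_o³(1−k⁴), so d_s = 320·(1−0.554⁴)^(1/3) = 309.6 mm.
Area ratio A_h/A_s = d_o²(1−k²)/d_s² = (1−k²)/(1−k⁴)^(2/3) = 0.7403.
Mass saving = 1 − 0.7403 = 26.0 %.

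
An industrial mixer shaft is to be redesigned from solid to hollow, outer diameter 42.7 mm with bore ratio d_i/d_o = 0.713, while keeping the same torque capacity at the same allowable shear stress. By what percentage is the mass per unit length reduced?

Equal τ_max and T ⇒ the solid shaft needs d_s³ = d_o³(1−k⁴), so d_s = 42.7·(1−0.713⁴)^(1/3) = 38.65 mm.
Area ratio A_h/A_s = d_o²(1−k²)/d_s² = (1−k²)/(1−k⁴)^(2/3) = 0.6001.
Mass saving = 1 − 0.6001 = 40.0 %.

40.0 %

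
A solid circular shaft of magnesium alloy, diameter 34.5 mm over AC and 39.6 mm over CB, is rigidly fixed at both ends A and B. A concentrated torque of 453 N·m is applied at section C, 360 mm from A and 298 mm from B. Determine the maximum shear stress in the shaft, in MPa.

25.2 MPa

Compatibility: T_A·a/J_AC = T_B·b/J_CB with T_A + T_B = T₀.
J_AC = 1.39×10^-7 m⁴, J_CB = 2.41×10^-7 m⁴, so T_A = T₀·(J_AC/a)/((J_AC/a)+(J_CB/b)) = 146.3 N·m, T_B = 306.7 N·m.
τ in each portion: τ_AC = 1.81×10^7 Pa, τ_CB = 2.52×10^7 Pa; maximum is in CB.
τ_max = T_CB·r/J = 306.7·0.0198/2.41×10^-7 = 2.516×10^7 Pa.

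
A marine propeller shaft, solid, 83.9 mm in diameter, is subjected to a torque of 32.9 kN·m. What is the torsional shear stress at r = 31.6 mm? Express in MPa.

214 MPa

J = πd⁴/32 = π(0.0839)⁴/32 = 4.865×10^-6 m⁴.
Shear stress varies linearly with radius: τ = T·r/J = 32900 × 0.0316 / 4.865×10^-6 = 2.137×10^8 Pa.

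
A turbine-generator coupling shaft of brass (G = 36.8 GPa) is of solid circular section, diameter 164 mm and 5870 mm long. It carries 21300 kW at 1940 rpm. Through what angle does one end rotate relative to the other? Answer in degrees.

13.5°

ω = 2π·1940/60 = 203.2 rad/s, so T = P/ω = 21300×10³ / 203.2 = 104800 N·m.
J = πd⁴/32 = π(0.164)⁴/32 = 7.102×10^-5 m⁴.
θ = T·L/(G·J) = 104800 × 5.87 / (36.8×10⁹ × 7.102×10^-5) = 0.2355 rad.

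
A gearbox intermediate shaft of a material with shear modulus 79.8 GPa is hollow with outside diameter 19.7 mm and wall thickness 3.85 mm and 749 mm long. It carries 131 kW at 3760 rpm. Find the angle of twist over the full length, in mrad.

ω = 2π·3760/60 = 393.7 rad/s, so T = P/ω = 131×10³ / 393.7 = 332.7 N·m.
J = π(d_o⁴ − d_i⁴)/32 = π(0.0197⁴ − 0.0120⁴)/32 = 1.275×10^-8 m⁴.
θ = T·L/(G·J) = 332.7 × 0.749 / (79.8×10⁹ × 1.275×10^-8) = 0.2449 rad.

245 mrad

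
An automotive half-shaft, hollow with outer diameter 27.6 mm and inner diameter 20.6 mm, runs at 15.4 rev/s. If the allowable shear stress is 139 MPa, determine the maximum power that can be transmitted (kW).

38.3 kW

J = π(d_o⁴ − d_i⁴)/32 = π(0.0276⁴ − 0.0206⁴)/32 = 3.929×10^-8 m⁴.
T_max = τ_allow·J/r = 1.39×10^8 × 3.929×10^-8 / 0.0138 = 395.7 N·m.
ω = 2π·15.4 = 96.76 rad/s, so P_max = T_max·ω = 3.829×10^4 W.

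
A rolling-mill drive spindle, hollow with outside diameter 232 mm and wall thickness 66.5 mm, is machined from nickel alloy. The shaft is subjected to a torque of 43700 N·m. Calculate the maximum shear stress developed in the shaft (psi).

J = π(d_o⁴ − d_i⁴)/32 = π(0.232⁴ − 0.0990⁴)/32 = 2.750×10^-4 m⁴.
τ_max = T·r/J = 43700 × 0.116 / 2.750×10^-4 = 1.843×10^7 Pa.

2670 psi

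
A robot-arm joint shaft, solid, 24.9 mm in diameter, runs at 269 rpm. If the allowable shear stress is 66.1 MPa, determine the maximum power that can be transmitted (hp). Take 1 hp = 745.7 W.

7.57 hp

J = πd⁴/32 = π(0.0249)⁴/32 = 3.774×10^-8 m⁴.
T_max = τ_allow·J/r = 6.61×10^7 × 3.774×10^-8 / 0.0124 = 200.4 N·m.
ω = 2π·269/60 = 28.17 rad/s, so P_max = T_max·ω = 5644 W.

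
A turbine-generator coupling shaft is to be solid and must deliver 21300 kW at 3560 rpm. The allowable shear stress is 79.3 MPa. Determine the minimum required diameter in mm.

ω = 2π·3560/60 = 372.8 rad/s, so T = P/ω = 21300×10³ / 372.8 = 57130 N·m.
For a solid shaft τ_max = 16T/(πd³), so d = (16T/(π τ_allow))^(1/3) = (16·57130/(π·7.93×10^7))^(1/3) = 0.1542 m.

154 mm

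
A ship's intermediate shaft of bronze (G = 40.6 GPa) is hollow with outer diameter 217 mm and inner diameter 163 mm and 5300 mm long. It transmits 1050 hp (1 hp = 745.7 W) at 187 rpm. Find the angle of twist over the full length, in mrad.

ω = 2π·187/60 = 19.58 rad/s, so T = P/ω = 1050×745.7 / 19.58 = 39980 N·m.
J = π(d_o⁴ − d_i⁴)/32 = π(0.217⁴ − 0.163⁴)/32 = 1.484×10^-4 m⁴.
θ = T·L/(G·J) = 39980 × 5.30 / (40.6×10⁹ × 1.484×10^-4) = 0.03518 rad.

35.2 mrad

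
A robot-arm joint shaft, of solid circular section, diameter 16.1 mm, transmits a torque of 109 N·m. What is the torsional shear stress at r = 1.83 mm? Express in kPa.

30200 kPa

J = πd⁴/32 = π(0.0161)⁴/32 = 6.596×10^-9 m⁴.
Shear stress varies linearly with radius: τ = T·r/J = 109.0 × 0.00183 / 6.596×10^-9 = 3.024×10^7 Pa.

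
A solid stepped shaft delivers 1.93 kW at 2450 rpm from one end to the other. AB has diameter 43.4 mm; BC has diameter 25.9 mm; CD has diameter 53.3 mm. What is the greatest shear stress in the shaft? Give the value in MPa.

2.21 MPa

ω = 2π·2450/60 = 256.6 rad/s, so T = P/ω = 1.93×10³ / 256.6 = 7.523 N·m.
Under the same torque, τ_max = 16T/(πd³) is largest where d is smallest — segment BC (d = 25.9 mm).
τ_max = 16·7.523/(π·(0.0259)³) = 2.205×10^6 Pa.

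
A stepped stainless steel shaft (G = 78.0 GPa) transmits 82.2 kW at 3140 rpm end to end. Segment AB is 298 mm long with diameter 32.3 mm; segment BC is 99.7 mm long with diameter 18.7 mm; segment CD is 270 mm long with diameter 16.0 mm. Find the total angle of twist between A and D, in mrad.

ω = 2π·3140/60 = 328.8 rad/s, so T = P/ω = 82.2×10³ / 328.8 = 250.0 N·m.
J_AB = π(0.0323)⁴/32 = 1.07×10^-7 m⁴; J_BC = π(0.0187)⁴/32 = 1.20×10^-8 m⁴; J_CD = π(0.0160)⁴/32 = 6.43×10^-9 m⁴.
θ = (T/G)·Σ L_i/J_i = (250.0/78.0×10⁹)·(0.298/1.07×10^-7 + 0.0997/1.20×10^-8 + 0.270/6.43×10^-9) = 0.1700 rad.

170 mrad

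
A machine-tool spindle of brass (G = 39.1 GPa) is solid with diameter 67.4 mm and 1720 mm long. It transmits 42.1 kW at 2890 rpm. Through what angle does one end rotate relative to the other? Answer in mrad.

ω = 2π·2890/60 = 302.6 rad/s, so T = P/ω = 42.1×10³ / 302.6 = 139.1 N·m.
J = πd⁴/32 = π(0.0674)⁴/32 = 2.026×10^-6 m⁴.
θ = T·L/(G·J) = 139.1 × 1.72 / (39.1×10⁹ × 2.026×10^-6) = 3.020×10^-3 rad.

3.02 mrad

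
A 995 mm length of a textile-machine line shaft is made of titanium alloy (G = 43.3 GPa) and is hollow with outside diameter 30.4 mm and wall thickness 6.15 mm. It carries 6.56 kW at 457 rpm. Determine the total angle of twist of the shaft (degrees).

ω = 2π·457/60 = 47.86 rad/s, so T = P/ω = 6.56×10³ / 47.86 = 137.1 N·m.
J = π(d_o⁴ − d_i⁴)/32 = π(0.0304⁴ − 0.0181⁴)/32 = 7.331×10^-8 m⁴.
θ = T·L/(G·J) = 137.1 × 0.995 / (43.3×10⁹ × 7.331×10^-8) = 0.04297 rad.

2.46°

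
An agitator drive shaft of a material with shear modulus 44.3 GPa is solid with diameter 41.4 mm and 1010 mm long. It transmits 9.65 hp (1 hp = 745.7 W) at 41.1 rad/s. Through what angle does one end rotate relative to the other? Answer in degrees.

0.793°

ω = 41.1 rad/s, so T = P/ω = 9.65×745.7 / 41.10 = 175.1 N·m.
J = πd⁴/32 = π(0.0414)⁴/32 = 2.884×10^-7 m⁴.
θ = T·L/(G·J) = 175.1 × 1.01 / (44.3×10⁹ × 2.884×10^-7) = 0.01384 rad.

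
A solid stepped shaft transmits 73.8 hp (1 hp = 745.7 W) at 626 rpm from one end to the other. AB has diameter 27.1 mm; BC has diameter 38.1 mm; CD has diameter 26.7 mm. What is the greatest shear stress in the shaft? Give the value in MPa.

ω = 2π·626/60 = 65.55 rad/s, so T = P/ω = 73.8×745.7 / 65.55 = 839.5 N·m.
Under the same torque, τ_max = 16T/(πd³) is largest where d is smallest — segment CD (d = 26.7 mm).
τ_max = 16·839.5/(π·(0.0267)³) = 2.246×10^8 Pa.

225 MPa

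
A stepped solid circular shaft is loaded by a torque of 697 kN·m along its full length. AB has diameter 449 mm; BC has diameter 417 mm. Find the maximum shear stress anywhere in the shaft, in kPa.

Under the same torque, τ_max = 16T/(πd³) is largest where d is smallest — segment BC (d = 417 mm).
τ_max = 16·697000/(π·(0.417)³) = 4.895×10^7 Pa.

49000 kPa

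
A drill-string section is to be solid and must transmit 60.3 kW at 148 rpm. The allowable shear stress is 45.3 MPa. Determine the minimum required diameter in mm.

75.9 mm

ω = 2π·148/60 = 15.50 rad/s, so T = P/ω = 60.3×10³ / 15.50 = 3891 N·m.
For a solid shaft τ_max = 16T/(πd³), so d = (16T/(π τ_allow))^(1/3) = (16·3891/(π·4.53×10^7))^(1/3) = 0.07591 m.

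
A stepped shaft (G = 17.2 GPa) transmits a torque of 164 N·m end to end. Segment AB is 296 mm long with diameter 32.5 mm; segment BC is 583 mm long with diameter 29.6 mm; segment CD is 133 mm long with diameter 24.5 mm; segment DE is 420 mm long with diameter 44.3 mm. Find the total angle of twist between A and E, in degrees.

8.36°

J_AB = π(0.0325)⁴/32 = 1.10×10^-7 m⁴; J_BC = π(0.0296)⁴/32 = 7.54×10^-8 m⁴; J_CD = π(0.0245)⁴/32 = 3.54×10^-8 m⁴; J_DE = π(0.0443)⁴/32 = 3.78×10^-7 m⁴.
θ = (T/G)·Σ L_i/J_i = (164.0/17.2×10⁹)·(0.296/1.10×10^-7 + 0.583/7.54×10^-8 + 0.133/3.54×10^-8 + 0.420/3.78×10^-7) = 0.1460 rad.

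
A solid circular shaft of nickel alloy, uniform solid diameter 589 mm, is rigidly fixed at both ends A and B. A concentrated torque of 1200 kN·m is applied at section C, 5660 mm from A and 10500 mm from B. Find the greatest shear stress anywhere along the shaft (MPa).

19.4 MPa

With uniform GJ and both ends fixed, compatibility θ_AC = θ_CB gives T_A·a = T_B·b, together with T_A + T_B = T₀.
T_A = T₀·b/(a+b) = 1.200e6·10500/16160 = 779700 N·m; T_B = 420300 N·m.
τ in each portion: τ_AC = 1.94×10^7 Pa, τ_CB = 1.05×10^7 Pa; maximum is in AC.
τ_max = T_AC·r/J = 779700·0.294/0.0118 = 1.943×10^7 Pa.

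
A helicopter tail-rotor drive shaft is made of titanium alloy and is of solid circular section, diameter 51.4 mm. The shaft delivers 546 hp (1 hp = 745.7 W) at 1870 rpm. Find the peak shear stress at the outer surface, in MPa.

78.0 MPa

ω = 2π·1870/60 = 195.8 rad/s, so T = P/ω = 546×745.7 / 195.8 = 2079 N·m.
J = πd⁴/32 = π(0.0514)⁴/32 = 6.853×10^-7 m⁴.
τ_max = T·r/J = 2079 × 0.0257 / 6.853×10^-7 = 7.798×10^7 Pa.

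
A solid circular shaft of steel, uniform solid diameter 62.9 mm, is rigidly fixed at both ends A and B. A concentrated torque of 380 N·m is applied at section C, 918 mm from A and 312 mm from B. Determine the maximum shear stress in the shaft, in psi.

842 psi

With uniform GJ and both ends fixed, compatibility θ_AC = θ_CB gives T_A·a = T_B·b, together with T_A + T_B = T₀.
T_A = T₀·b/(a+b) = 380.0·312/1230 = 96.39 N·m; T_B = 283.6 N·m.
τ in each portion: τ_AC = 1.97×10^6 Pa, τ_CB = 5.80×10^6 Pa; maximum is in CB.
τ_max = T_CB·r/J = 283.6·0.0314/1.54×10^-6 = 5.804×10^6 Pa.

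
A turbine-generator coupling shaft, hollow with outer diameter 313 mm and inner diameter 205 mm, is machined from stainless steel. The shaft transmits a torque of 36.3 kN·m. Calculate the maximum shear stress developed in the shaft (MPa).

J = π(d_o⁴ − d_i⁴)/32 = π(0.313⁴ − 0.205⁴)/32 = 7.689×10^-4 m⁴.
τ_max = T·r/J = 36300 × 0.157 / 7.689×10^-4 = 7.389×10^6 Pa.

7.39 MPa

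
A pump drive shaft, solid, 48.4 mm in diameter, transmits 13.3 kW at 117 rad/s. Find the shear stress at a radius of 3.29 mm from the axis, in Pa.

694000 Pa

ω = 117 rad/s, so T = P/ω = 13.3×10³ / 117.0 = 113.7 N·m.
J = πd⁴/32 = π(0.0484)⁴/32 = 5.387×10^-7 m⁴.
Shear stress varies linearly with radius: τ = T·r/J = 113.7 × 0.00329 / 5.387×10^-7 = 6.942×10^5 Pa.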